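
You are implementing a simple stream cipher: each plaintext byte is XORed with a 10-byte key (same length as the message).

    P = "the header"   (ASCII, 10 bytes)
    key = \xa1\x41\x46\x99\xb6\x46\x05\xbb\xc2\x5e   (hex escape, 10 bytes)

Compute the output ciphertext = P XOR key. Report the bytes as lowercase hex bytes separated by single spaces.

d5 29 23 b9 de 23 64 df a7 2c

byte 0: 74 ⊕ a1 = d5
byte 1: 68 ⊕ 41 = 29
byte 2: 65 ⊕ 46 = 23
byte 3: 20 ⊕ 99 = b9
byte 4: 68 ⊕ b6 = de
byte 5: 65 ⊕ 46 = 23
byte 6: 61 ⊕ 05 = 64
byte 7: 64 ⊕ bb = df
byte 8: 65 ⊕ c2 = a7
byte 9: 72 ⊕ 5e = 2c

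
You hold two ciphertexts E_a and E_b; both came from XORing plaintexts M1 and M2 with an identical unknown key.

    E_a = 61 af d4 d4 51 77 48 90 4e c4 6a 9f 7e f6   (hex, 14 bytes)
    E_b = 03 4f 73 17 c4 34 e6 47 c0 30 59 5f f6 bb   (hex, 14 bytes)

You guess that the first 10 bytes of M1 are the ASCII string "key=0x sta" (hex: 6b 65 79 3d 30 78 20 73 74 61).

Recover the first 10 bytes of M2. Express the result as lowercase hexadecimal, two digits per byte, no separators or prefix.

0985defea53b8ea4fa95

First, E_a ⊕ E_b = (M1 ⊕ K) ⊕ (M2 ⊕ K) = M1 ⊕ M2, so the key drops out. Then M2 = (M1 ⊕ M2) ⊕ M1 over the first 10 bytes.
byte 0: (61 XOR 03) XOR 6b = 62 XOR 6b = 09
byte 1: (af XOR 4f) XOR 65 = e0 XOR 65 = 85
byte 2: (d4 XOR 73) XOR 79 = a7 XOR 79 = de
byte 3: (d4 XOR 17) XOR 3d = c3 XOR 3d = fe
byte 4: (51 XOR c4) XOR 30 = 95 XOR 30 = a5
byte 5: (77 XOR 34) XOR 78 = 43 XOR 78 = 3b
byte 6: (48 XOR e6) XOR 20 = ae XOR 20 = 8e
byte 7: (90 XOR 47) XOR 73 = d7 XOR 73 = a4
byte 8: (4e XOR c0) XOR 74 = 8e XOR 74 = fa
byte 9: (c4 XOR 30) XOR 61 = f4 XOR 61 = 95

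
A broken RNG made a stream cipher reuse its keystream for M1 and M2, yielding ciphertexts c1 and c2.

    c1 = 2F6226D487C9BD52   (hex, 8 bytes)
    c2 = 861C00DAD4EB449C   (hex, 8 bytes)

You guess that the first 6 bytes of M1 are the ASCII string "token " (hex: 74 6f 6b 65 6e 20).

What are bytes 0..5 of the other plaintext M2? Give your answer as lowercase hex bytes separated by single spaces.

dd 11 4d 6b 3d 02

First, c1 ⊕ c2 = (M1 ⊕ K) ⊕ (M2 ⊕ K) = M1 ⊕ M2, so the key drops out. Then M2 = (M1 ⊕ M2) ⊕ M1 over the first 6 bytes.
byte 0: (2f xor 86) xor 74 = a9 xor 74 = dd
byte 1: (62 xor 1c) xor 6f = 7e xor 6f = 11
byte 2: (26 xor 00) xor 6b = 26 xor 6b = 4d
byte 3: (d4 xor da) xor 65 = 0e xor 65 = 6b
byte 4: (87 xor d4) xor 6e = 53 xor 6e = 3d
byte 5: (c9 xor eb) xor 20 = 22 xor 20 = 02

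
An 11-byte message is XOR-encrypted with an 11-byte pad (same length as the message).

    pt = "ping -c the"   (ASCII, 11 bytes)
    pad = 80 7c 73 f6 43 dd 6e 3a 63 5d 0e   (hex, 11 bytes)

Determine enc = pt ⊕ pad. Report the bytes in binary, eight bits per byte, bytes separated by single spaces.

11110000 00010101 00011101 10010001 01100011 11110000 00001101 00011010 00010111 00110101 01101011

01110000 ^ 10000000 = 11110000
01101001 ^ 01111100 = 00010101
01101110 ^ 01110011 = 00011101
01100111 ^ 11110110 = 10010001
00100000 ^ 01000011 = 01100011
00101101 ^ 11011101 = 11110000
01100011 ^ 01101110 = 00001101
00100000 ^ 00111010 = 00011010
01110100 ^ 01100011 = 00010111
01101000 ^ 01011101 = 00110101
01100101 ^ 00001110 = 01101011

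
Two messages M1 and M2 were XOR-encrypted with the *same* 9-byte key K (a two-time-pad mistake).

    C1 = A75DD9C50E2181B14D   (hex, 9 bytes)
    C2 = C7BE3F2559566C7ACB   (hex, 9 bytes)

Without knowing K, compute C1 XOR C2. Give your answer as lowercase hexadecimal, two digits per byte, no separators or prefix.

60e3e6e05777edcb86

C1 ⊕ C2 = (M1 ⊕ K) ⊕ (M2 ⊕ K) = M1 ⊕ M2 — the shared key cancels under XOR.
byte 0: 10100111 ⊕ 11000111 = 01100000
byte 1: 01011101 ⊕ 10111110 = 11100011
byte 2: 11011001 ⊕ 00111111 = 11100110
byte 3: 11000101 ⊕ 00100101 = 11100000
byte 4: 00001110 ⊕ 01011001 = 01010111
byte 5: 00100001 ⊕ 01010110 = 01110111
byte 6: 10000001 ⊕ 01101100 = 11101101
byte 7: 10110001 ⊕ 01111010 = 11001011
byte 8: 01001101 ⊕ 11001011 = 10000110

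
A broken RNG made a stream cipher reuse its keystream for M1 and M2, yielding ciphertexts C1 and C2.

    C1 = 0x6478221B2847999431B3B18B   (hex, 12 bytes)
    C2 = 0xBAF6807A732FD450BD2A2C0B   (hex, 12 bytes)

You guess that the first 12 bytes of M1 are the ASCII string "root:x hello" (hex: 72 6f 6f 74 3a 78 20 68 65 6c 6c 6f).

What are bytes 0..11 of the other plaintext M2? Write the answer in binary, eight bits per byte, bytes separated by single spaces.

First, C1 ⊕ C2 = (M1 ⊕ K) ⊕ (M2 ⊕ K) = M1 ⊕ M2, so the key drops out. Then M2 = (M1 ⊕ M2) ⊕ M1 over the first 12 bytes.
byte 0: (64 XOR ba) XOR 72 = de XOR 72 = ac
byte 1: (78 XOR f6) XOR 6f = 8e XOR 6f = e1
byte 2: (22 XOR 80) XOR 6f = a2 XOR 6f = cd
byte 3: (1b XOR 7a) XOR 74 = 61 XOR 74 = 15
byte 4: (28 XOR 73) XOR 3a = 5b XOR 3a = 61
byte 5: (47 XOR 2f) XOR 78 = 68 XOR 78 = 10
byte 6: (99 XOR d4) XOR 20 = 4d XOR 20 = 6d
byte 7: (94 XOR 50) XOR 68 = c4 XOR 68 = ac
byte 8: (31 XOR bd) XOR 65 = 8c XOR 65 = e9
byte 9: (b3 XOR 2a) XOR 6c = 99 XOR 6c = f5
byte 10: (b1 XOR 2c) XOR 6c = 9d XOR 6c = f1
byte 11: (8b XOR 0b) XOR 6f = 80 XOR 6f = ef

10101100 11100001 11001101 00010101 01100001 00010000 01101101 10101100 11101001 11110101 11110001 11101111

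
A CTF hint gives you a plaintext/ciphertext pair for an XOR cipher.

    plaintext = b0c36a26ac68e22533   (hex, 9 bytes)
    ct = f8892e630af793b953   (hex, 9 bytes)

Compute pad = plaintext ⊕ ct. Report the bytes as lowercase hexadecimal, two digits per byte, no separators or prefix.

484a4445a69f719c60

Since ct = plaintext ⊕ pad, XORing both sides with plaintext gives pad = plaintext ⊕ ct.
byte 0: 176 XOR 248 =  72
byte 1: 195 XOR 137 =  74
byte 2: 106 XOR  46 =  68
byte 3:  38 XOR  99 =  69
byte 4: 172 XOR  10 = 166
byte 5: 104 XOR 247 = 159
byte 6: 226 XOR 147 = 113
byte 7:  37 XOR 185 = 156
byte 8:  51 XOR  83 =  96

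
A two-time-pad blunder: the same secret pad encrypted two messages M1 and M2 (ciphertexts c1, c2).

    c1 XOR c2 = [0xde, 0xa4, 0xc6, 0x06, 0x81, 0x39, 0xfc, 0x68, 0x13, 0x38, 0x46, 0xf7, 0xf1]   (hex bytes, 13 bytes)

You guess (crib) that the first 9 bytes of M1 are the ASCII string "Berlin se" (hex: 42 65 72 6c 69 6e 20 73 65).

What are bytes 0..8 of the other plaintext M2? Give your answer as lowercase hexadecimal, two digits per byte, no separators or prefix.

Since c1 ⊕ c2 = M1 ⊕ M2, XORing with the guessed M1 bytes yields the corresponding M2 bytes: M2 = (c1 ⊕ c2) ⊕ M1.
222 XOR  66 = 156
164 XOR 101 = 193
198 XOR 114 = 180
  6 XOR 108 = 106
129 XOR 105 = 232
 57 XOR 110 =  87
252 XOR  32 = 220
104 XOR 115 =  27
 19 XOR 101 = 118

9cc1b46ae857dc1b76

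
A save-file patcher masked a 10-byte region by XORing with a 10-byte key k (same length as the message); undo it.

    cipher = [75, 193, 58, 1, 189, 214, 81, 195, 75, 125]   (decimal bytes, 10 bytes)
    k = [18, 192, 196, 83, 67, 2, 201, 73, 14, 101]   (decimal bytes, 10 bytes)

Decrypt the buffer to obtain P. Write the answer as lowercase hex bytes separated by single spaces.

59 01 fe 52 fe d4 98 8a 45 18

 75 xor  18 =  89
193 xor 192 =   1
 58 xor 196 = 254
  1 xor  83 =  82
189 xor  67 = 254
214 xor   2 = 212
 81 xor 201 = 152
195 xor  73 = 138
 75 xor  14 =  69
125 xor 101 =  24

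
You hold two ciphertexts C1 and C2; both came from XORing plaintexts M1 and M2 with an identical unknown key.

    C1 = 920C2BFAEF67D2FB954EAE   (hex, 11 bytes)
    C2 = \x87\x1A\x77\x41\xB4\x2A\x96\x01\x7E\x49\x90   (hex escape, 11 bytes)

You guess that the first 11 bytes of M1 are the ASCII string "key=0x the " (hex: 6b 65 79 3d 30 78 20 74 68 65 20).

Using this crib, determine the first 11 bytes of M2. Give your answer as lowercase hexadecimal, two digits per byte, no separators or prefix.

7e7325866b35648e83621e

First, C1 ⊕ C2 = (M1 ⊕ K) ⊕ (M2 ⊕ K) = M1 ⊕ M2, so the key drops out. Then M2 = (M1 ⊕ M2) ⊕ M1 over the first 11 bytes.
byte 0: (92 ⊕ 87) ⊕ 6b = 15 ⊕ 6b = 7e
byte 1: (0c ⊕ 1a) ⊕ 65 = 16 ⊕ 65 = 73
byte 2: (2b ⊕ 77) ⊕ 79 = 5c ⊕ 79 = 25
byte 3: (fa ⊕ 41) ⊕ 3d = bb ⊕ 3d = 86
byte 4: (ef ⊕ b4) ⊕ 30 = 5b ⊕ 30 = 6b
byte 5: (67 ⊕ 2a) ⊕ 78 = 4d ⊕ 78 = 35
byte 6: (d2 ⊕ 96) ⊕ 20 = 44 ⊕ 20 = 64
byte 7: (fb ⊕ 01) ⊕ 74 = fa ⊕ 74 = 8e
byte 8: (95 ⊕ 7e) ⊕ 68 = eb ⊕ 68 = 83
byte 9: (4e ⊕ 49) ⊕ 65 = 07 ⊕ 65 = 62
byte 10: (ae ⊕ 90) ⊕ 20 = 3e ⊕ 20 = 1e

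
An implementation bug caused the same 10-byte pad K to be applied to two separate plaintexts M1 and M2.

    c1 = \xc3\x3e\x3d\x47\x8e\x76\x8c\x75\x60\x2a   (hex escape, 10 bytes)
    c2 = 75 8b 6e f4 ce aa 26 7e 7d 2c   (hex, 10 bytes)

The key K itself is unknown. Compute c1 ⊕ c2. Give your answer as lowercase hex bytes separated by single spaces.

b6 b5 53 b3 40 dc aa 0b 1d 06

c1 ⊕ c2 = (M1 ⊕ K) ⊕ (M2 ⊕ K) = M1 ⊕ M2 — the shared key cancels under XOR.
c3 ⊕ 75 = b6
3e ⊕ 8b = b5
3d ⊕ 6e = 53
47 ⊕ f4 = b3
8e ⊕ ce = 40
76 ⊕ aa = dc
8c ⊕ 26 = aa
75 ⊕ 7e = 0b
60 ⊕ 7d = 1d
2a ⊕ 2c = 06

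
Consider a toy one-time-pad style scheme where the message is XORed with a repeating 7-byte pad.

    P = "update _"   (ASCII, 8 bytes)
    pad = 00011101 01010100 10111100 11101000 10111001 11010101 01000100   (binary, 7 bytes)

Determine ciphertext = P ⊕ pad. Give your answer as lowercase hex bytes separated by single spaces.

The 7-byte key repeats, so the effective keystream is 1d 54 bc e8 b9 d5 44 1d.
byte 0: 75 XOR 1d = 68
byte 1: 70 XOR 54 = 24
byte 2: 64 XOR bc = d8
byte 3: 61 XOR e8 = 89
byte 4: 74 XOR b9 = cd
byte 5: 65 XOR d5 = b0
byte 6: 20 XOR 44 = 64
byte 7: 5f XOR 1d = 42

68 24 d8 89 cd b0 64 42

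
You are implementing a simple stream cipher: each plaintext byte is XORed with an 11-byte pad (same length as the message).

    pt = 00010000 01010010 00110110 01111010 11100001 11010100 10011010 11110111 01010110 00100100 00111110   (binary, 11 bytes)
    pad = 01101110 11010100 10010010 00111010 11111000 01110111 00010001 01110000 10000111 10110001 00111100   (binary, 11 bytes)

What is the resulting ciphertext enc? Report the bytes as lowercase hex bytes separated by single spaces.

10 ⊕ 6e = 7e
52 ⊕ d4 = 86
36 ⊕ 92 = a4
7a ⊕ 3a = 40
e1 ⊕ f8 = 19
d4 ⊕ 77 = a3
9a ⊕ 11 = 8b
f7 ⊕ 70 = 87
56 ⊕ 87 = d1
24 ⊕ b1 = 95
3e ⊕ 3c = 02

7e 86 a4 40 19 a3 8b 87 d1 95 02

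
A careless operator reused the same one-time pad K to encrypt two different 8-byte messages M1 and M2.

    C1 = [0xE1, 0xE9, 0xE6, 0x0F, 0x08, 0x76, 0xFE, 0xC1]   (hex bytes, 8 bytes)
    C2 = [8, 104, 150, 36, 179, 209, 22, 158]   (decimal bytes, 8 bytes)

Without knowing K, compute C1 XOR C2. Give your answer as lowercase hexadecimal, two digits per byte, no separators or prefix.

C1 ⊕ C2 = (M1 ⊕ K) ⊕ (M2 ⊕ K) = M1 ⊕ M2 — the shared key cancels under XOR.
e1 XOR 08 = e9
e9 XOR 68 = 81
e6 XOR 96 = 70
0f XOR 24 = 2b
08 XOR b3 = bb
76 XOR d1 = a7
fe XOR 16 = e8
c1 XOR 9e = 5f

e981702bbba7e85f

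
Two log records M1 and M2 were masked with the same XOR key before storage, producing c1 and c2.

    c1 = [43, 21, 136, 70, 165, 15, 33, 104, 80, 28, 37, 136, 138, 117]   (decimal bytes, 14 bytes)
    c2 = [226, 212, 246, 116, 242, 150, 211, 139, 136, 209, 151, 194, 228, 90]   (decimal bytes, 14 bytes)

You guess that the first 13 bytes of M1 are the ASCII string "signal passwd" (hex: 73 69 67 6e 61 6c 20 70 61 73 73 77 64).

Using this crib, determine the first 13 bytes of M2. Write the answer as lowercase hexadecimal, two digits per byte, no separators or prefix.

First, c1 ⊕ c2 = (M1 ⊕ K) ⊕ (M2 ⊕ K) = M1 ⊕ M2, so the key drops out. Then M2 = (M1 ⊕ M2) ⊕ M1 over the first 13 bytes.
byte 0: (2b ⊕ e2) ⊕ 73 = c9 ⊕ 73 = ba
byte 1: (15 ⊕ d4) ⊕ 69 = c1 ⊕ 69 = a8
byte 2: (88 ⊕ f6) ⊕ 67 = 7e ⊕ 67 = 19
byte 3: (46 ⊕ 74) ⊕ 6e = 32 ⊕ 6e = 5c
byte 4: (a5 ⊕ f2) ⊕ 61 = 57 ⊕ 61 = 36
byte 5: (0f ⊕ 96) ⊕ 6c = 99 ⊕ 6c = f5
byte 6: (21 ⊕ d3) ⊕ 20 = f2 ⊕ 20 = d2
byte 7: (68 ⊕ 8b) ⊕ 70 = e3 ⊕ 70 = 93
byte 8: (50 ⊕ 88) ⊕ 61 = d8 ⊕ 61 = b9
byte 9: (1c ⊕ d1) ⊕ 73 = cd ⊕ 73 = be
byte 10: (25 ⊕ 97) ⊕ 73 = b2 ⊕ 73 = c1
byte 11: (88 ⊕ c2) ⊕ 77 = 4a ⊕ 77 = 3d
byte 12: (8a ⊕ e4) ⊕ 64 = 6e ⊕ 64 = 0a

baa8195c36f5d293b9bec13d0a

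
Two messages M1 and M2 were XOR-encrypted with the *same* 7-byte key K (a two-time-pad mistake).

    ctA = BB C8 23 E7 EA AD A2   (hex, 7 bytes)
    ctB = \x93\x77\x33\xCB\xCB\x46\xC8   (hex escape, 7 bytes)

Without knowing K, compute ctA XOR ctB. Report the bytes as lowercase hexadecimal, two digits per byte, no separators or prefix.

ctA ⊕ ctB = (M1 ⊕ K) ⊕ (M2 ⊕ K) = M1 ⊕ M2 — the shared key cancels under XOR.
byte 0: bb XOR 93 = 28
byte 1: c8 XOR 77 = bf
byte 2: 23 XOR 33 = 10
byte 3: e7 XOR cb = 2c
byte 4: ea XOR cb = 21
byte 5: ad XOR 46 = eb
byte 6: a2 XOR c8 = 6a

28bf102c21eb6a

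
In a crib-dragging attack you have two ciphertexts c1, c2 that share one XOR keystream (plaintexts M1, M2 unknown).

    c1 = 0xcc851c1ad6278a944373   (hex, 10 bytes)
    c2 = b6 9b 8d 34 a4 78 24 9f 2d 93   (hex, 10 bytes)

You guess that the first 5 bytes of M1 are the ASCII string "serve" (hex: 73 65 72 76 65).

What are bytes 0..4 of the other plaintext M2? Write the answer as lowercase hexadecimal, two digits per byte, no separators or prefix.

First, c1 ⊕ c2 = (M1 ⊕ K) ⊕ (M2 ⊕ K) = M1 ⊕ M2, so the key drops out. Then M2 = (M1 ⊕ M2) ⊕ M1 over the first 5 bytes.
byte 0: (cc ^ b6) ^ 73 = 7a ^ 73 = 09
byte 1: (85 ^ 9b) ^ 65 = 1e ^ 65 = 7b
byte 2: (1c ^ 8d) ^ 72 = 91 ^ 72 = e3
byte 3: (1a ^ 34) ^ 76 = 2e ^ 76 = 58
byte 4: (d6 ^ a4) ^ 65 = 72 ^ 65 = 17

097be35817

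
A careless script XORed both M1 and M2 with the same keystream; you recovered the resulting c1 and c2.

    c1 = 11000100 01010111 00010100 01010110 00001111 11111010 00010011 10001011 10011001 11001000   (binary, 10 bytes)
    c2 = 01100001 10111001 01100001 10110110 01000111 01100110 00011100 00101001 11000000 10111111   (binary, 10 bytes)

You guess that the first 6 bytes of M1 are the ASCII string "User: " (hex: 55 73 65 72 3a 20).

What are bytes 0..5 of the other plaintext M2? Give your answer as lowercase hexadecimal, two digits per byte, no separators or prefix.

First, c1 ⊕ c2 = (M1 ⊕ K) ⊕ (M2 ⊕ K) = M1 ⊕ M2, so the key drops out. Then M2 = (M1 ⊕ M2) ⊕ M1 over the first 6 bytes.
byte 0: (c4 xor 61) xor 55 = a5 xor 55 = f0
byte 1: (57 xor b9) xor 73 = ee xor 73 = 9d
byte 2: (14 xor 61) xor 65 = 75 xor 65 = 10
byte 3: (56 xor b6) xor 72 = e0 xor 72 = 92
byte 4: (0f xor 47) xor 3a = 48 xor 3a = 72
byte 5: (fa xor 66) xor 20 = 9c xor 20 = bc

f09d109272bc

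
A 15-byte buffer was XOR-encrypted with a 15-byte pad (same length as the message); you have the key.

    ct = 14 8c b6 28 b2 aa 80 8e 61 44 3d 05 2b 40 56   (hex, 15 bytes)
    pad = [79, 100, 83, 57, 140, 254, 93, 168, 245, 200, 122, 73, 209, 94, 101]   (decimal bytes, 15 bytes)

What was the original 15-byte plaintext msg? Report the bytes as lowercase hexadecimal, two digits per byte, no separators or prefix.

byte 0:  20 XOR  79 =  91
byte 1: 140 XOR 100 = 232
byte 2: 182 XOR  83 = 229
byte 3:  40 XOR  57 =  17
byte 4: 178 XOR 140 =  62
byte 5: 170 XOR 254 =  84
byte 6: 128 XOR  93 = 221
byte 7: 142 XOR 168 =  38
byte 8:  97 XOR 245 = 148
byte 9:  68 XOR 200 = 140
byte 10:  61 XOR 122 =  71
byte 11:   5 XOR  73 =  76
byte 12:  43 XOR 209 = 250
byte 13:  64 XOR  94 =  30
byte 14:  86 XOR 101 =  51

5be8e5113e54dd26948c474cfa1e33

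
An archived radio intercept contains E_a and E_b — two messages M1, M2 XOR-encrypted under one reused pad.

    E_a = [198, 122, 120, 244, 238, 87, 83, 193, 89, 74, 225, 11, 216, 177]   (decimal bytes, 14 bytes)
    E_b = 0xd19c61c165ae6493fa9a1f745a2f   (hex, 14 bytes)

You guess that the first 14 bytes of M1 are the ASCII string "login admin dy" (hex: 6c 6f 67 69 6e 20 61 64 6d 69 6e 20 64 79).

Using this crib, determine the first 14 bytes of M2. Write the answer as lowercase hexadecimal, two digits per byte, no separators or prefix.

7b897e5ce5d95636ceb9905fe6e7

First, E_a ⊕ E_b = (M1 ⊕ K) ⊕ (M2 ⊕ K) = M1 ⊕ M2, so the key drops out. Then M2 = (M1 ⊕ M2) ⊕ M1 over the first 14 bytes.
byte 0: (c6 ^ d1) ^ 6c = 17 ^ 6c = 7b
byte 1: (7a ^ 9c) ^ 6f = e6 ^ 6f = 89
byte 2: (78 ^ 61) ^ 67 = 19 ^ 67 = 7e
byte 3: (f4 ^ c1) ^ 69 = 35 ^ 69 = 5c
byte 4: (ee ^ 65) ^ 6e = 8b ^ 6e = e5
byte 5: (57 ^ ae) ^ 20 = f9 ^ 20 = d9
byte 6: (53 ^ 64) ^ 61 = 37 ^ 61 = 56
byte 7: (c1 ^ 93) ^ 64 = 52 ^ 64 = 36
byte 8: (59 ^ fa) ^ 6d = a3 ^ 6d = ce
byte 9: (4a ^ 9a) ^ 69 = d0 ^ 69 = b9
byte 10: (e1 ^ 1f) ^ 6e = fe ^ 6e = 90
byte 11: (0b ^ 74) ^ 20 = 7f ^ 20 = 5f
byte 12: (d8 ^ 5a) ^ 64 = 82 ^ 64 = e6
byte 13: (b1 ^ 2f) ^ 79 = 9e ^ 79 = e7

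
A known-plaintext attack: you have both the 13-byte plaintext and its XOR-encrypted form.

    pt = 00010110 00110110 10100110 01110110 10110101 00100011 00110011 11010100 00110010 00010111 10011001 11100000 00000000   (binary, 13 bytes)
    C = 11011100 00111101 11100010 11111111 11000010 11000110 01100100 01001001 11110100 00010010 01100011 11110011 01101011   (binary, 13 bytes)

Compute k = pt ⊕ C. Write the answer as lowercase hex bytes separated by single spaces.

ca 0b 44 89 77 e5 57 9d c6 05 fa 13 6b

Since C = pt ⊕ k, XORing both sides with pt gives k = pt ⊕ C.
byte 0: 16 ^ dc = ca
byte 1: 36 ^ 3d = 0b
byte 2: a6 ^ e2 = 44
byte 3: 76 ^ ff = 89
byte 4: b5 ^ c2 = 77
byte 5: 23 ^ c6 = e5
byte 6: 33 ^ 64 = 57
byte 7: d4 ^ 49 = 9d
byte 8: 32 ^ f4 = c6
byte 9: 17 ^ 12 = 05
byte 10: 99 ^ 63 = fa
byte 11: e0 ^ f3 = 13
byte 12: 00 ^ 6b = 6b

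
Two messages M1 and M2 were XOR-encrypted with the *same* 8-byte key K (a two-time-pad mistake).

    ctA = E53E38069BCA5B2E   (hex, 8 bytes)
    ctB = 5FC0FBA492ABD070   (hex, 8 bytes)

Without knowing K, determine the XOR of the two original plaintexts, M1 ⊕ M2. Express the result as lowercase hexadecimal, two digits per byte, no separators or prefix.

ctA ⊕ ctB = (M1 ⊕ K) ⊕ (M2 ⊕ K) = M1 ⊕ M2 — the shared key cancels under XOR.
11100101 xor 01011111 = 10111010
00111110 xor 11000000 = 11111110
00111000 xor 11111011 = 11000011
00000110 xor 10100100 = 10100010
10011011 xor 10010010 = 00001001
11001010 xor 10101011 = 01100001
01011011 xor 11010000 = 10001011
00101110 xor 01110000 = 01011110

bafec3a209618b5e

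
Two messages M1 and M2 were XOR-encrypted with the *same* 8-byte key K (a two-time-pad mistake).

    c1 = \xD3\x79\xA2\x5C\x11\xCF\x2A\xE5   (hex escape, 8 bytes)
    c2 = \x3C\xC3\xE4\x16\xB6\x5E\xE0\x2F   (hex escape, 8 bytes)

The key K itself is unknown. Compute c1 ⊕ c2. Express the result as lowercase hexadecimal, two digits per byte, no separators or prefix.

c1 ⊕ c2 = (M1 ⊕ K) ⊕ (M2 ⊕ K) = M1 ⊕ M2 — the shared key cancels under XOR.
byte 0: 11010011 ⊕ 00111100 = 11101111
byte 1: 01111001 ⊕ 11000011 = 10111010
byte 2: 10100010 ⊕ 11100100 = 01000110
byte 3: 01011100 ⊕ 00010110 = 01001010
byte 4: 00010001 ⊕ 10110110 = 10100111
byte 5: 11001111 ⊕ 01011110 = 10010001
byte 6: 00101010 ⊕ 11100000 = 11001010
byte 7: 11100101 ⊕ 00101111 = 11001010

efba464aa791caca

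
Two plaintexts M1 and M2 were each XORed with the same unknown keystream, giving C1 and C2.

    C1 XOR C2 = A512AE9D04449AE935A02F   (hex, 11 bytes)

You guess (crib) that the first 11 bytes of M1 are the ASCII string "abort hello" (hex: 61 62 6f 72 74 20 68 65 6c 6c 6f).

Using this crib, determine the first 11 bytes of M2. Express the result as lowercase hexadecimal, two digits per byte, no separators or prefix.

Since C1 ⊕ C2 = M1 ⊕ M2, XORing with the guessed M1 bytes yields the corresponding M2 bytes: M2 = (C1 ⊕ C2) ⊕ M1.
a5 XOR 61 = c4
12 XOR 62 = 70
ae XOR 6f = c1
9d XOR 72 = ef
04 XOR 74 = 70
44 XOR 20 = 64
9a XOR 68 = f2
e9 XOR 65 = 8c
35 XOR 6c = 59
a0 XOR 6c = cc
2f XOR 6f = 40

c470c1ef7064f28c59cc40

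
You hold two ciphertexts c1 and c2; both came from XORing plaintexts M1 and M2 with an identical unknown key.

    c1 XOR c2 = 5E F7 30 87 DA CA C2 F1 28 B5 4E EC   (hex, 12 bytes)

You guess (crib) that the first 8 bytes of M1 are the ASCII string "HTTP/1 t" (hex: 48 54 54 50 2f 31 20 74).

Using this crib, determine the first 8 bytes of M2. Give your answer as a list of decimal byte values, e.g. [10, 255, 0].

Since c1 ⊕ c2 = M1 ⊕ M2, XORing with the guessed M1 bytes yields the corresponding M2 bytes: M2 = (c1 ⊕ c2) ⊕ M1.
01011110 ^ 01001000 = 00010110
11110111 ^ 01010100 = 10100011
00110000 ^ 01010100 = 01100100
10000111 ^ 01010000 = 11010111
11011010 ^ 00101111 = 11110101
11001010 ^ 00110001 = 11111011
11000010 ^ 00100000 = 11100010
11110001 ^ 01110100 = 10000101

[22, 163, 100, 215, 245, 251, 226, 133]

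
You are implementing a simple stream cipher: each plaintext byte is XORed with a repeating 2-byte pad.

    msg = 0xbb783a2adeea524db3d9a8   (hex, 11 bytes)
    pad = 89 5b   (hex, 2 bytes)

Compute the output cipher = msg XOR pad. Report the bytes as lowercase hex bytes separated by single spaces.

The 2-byte key repeats, so the effective keystream is 89 5b 89 5b 89 5b 89 5b 89 5b 89.
byte 0: bb XOR 89 = 32
byte 1: 78 XOR 5b = 23
byte 2: 3a XOR 89 = b3
byte 3: 2a XOR 5b = 71
byte 4: de XOR 89 = 57
byte 5: ea XOR 5b = b1
byte 6: 52 XOR 89 = db
byte 7: 4d XOR 5b = 16
byte 8: b3 XOR 89 = 3a
byte 9: d9 XOR 5b = 82
byte 10: a8 XOR 89 = 21

32 23 b3 71 57 b1 db 16 3a 82 21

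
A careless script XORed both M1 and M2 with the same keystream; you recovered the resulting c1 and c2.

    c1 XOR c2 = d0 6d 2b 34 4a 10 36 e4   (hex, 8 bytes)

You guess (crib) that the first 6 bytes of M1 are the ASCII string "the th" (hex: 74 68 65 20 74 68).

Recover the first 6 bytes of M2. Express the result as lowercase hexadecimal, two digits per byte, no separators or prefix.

Since c1 ⊕ c2 = M1 ⊕ M2, XORing with the guessed M1 bytes yields the corresponding M2 bytes: M2 = (c1 ⊕ c2) ⊕ M1.
d0 xor 74 = a4
6d xor 68 = 05
2b xor 65 = 4e
34 xor 20 = 14
4a xor 74 = 3e
10 xor 68 = 78

a4054e143e78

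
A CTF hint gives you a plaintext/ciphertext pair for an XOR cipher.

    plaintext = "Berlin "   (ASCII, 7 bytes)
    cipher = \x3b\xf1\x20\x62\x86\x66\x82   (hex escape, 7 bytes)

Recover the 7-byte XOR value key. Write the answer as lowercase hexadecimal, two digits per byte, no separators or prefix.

7994520eef08a2

Since cipher = plaintext ⊕ key, XORing both sides with plaintext gives key = plaintext ⊕ cipher.
 66 ⊕  59 = 121
101 ⊕ 241 = 148
114 ⊕  32 =  82
108 ⊕  98 =  14
105 ⊕ 134 = 239
110 ⊕ 102 =   8
 32 ⊕ 130 = 162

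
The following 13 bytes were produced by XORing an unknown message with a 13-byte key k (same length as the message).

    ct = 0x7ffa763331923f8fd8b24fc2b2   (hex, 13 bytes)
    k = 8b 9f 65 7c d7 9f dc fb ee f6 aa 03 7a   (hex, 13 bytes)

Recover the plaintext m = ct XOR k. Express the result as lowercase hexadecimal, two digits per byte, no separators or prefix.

f465134fe60de3743644e5c1c8

XOR is its own inverse, so applying the key byte-wise gives the result directly.
byte 0: 7f xor 8b = f4
byte 1: fa xor 9f = 65
byte 2: 76 xor 65 = 13
byte 3: 33 xor 7c = 4f
byte 4: 31 xor d7 = e6
byte 5: 92 xor 9f = 0d
byte 6: 3f xor dc = e3
byte 7: 8f xor fb = 74
byte 8: d8 xor ee = 36
byte 9: b2 xor f6 = 44
byte 10: 4f xor aa = e5
byte 11: c2 xor 03 = c1
byte 12: b2 xor 7a = c8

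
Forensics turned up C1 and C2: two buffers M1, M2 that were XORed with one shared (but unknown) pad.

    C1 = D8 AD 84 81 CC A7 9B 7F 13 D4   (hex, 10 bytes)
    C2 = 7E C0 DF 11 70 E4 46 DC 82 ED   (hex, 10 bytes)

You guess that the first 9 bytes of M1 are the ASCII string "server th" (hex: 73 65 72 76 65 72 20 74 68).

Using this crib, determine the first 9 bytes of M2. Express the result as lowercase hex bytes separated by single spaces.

d5 08 29 e6 d9 31 fd d7 f9

First, C1 ⊕ C2 = (M1 ⊕ K) ⊕ (M2 ⊕ K) = M1 ⊕ M2, so the key drops out. Then M2 = (M1 ⊕ M2) ⊕ M1 over the first 9 bytes.
byte 0: (d8 ⊕ 7e) ⊕ 73 = a6 ⊕ 73 = d5
byte 1: (ad ⊕ c0) ⊕ 65 = 6d ⊕ 65 = 08
byte 2: (84 ⊕ df) ⊕ 72 = 5b ⊕ 72 = 29
byte 3: (81 ⊕ 11) ⊕ 76 = 90 ⊕ 76 = e6
byte 4: (cc ⊕ 70) ⊕ 65 = bc ⊕ 65 = d9
byte 5: (a7 ⊕ e4) ⊕ 72 = 43 ⊕ 72 = 31
byte 6: (9b ⊕ 46) ⊕ 20 = dd ⊕ 20 = fd
byte 7: (7f ⊕ dc) ⊕ 74 = a3 ⊕ 74 = d7
byte 8: (13 ⊕ 82) ⊕ 68 = 91 ⊕ 68 = f9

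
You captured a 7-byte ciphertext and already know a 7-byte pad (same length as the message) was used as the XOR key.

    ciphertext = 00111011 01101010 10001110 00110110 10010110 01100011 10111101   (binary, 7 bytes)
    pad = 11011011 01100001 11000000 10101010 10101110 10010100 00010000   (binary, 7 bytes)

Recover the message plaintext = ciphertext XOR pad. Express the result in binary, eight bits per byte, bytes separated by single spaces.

XOR is its own inverse, so applying the key byte-wise gives the result directly.
byte 0: 3b ^ db = e0
byte 1: 6a ^ 61 = 0b
byte 2: 8e ^ c0 = 4e
byte 3: 36 ^ aa = 9c
byte 4: 96 ^ ae = 38
byte 5: 63 ^ 94 = f7
byte 6: bd ^ 10 = ad

11100000 00001011 01001110 10011100 00111000 11110111 10101101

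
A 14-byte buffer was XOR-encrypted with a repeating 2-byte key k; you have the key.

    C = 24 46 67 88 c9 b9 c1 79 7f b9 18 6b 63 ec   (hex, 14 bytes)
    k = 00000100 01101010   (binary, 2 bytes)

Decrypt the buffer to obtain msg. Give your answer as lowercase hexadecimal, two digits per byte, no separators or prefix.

202c63e2cdd3c5137bd31c016786

The 2-byte key repeats, so the effective keystream is 04 6a 04 6a 04 6a 04 6a 04 6a 04 6a 04 6a.
byte 0: 00100100 ^ 00000100 = 00100000
byte 1: 01000110 ^ 01101010 = 00101100
byte 2: 01100111 ^ 00000100 = 01100011
byte 3: 10001000 ^ 01101010 = 11100010
byte 4: 11001001 ^ 00000100 = 11001101
byte 5: 10111001 ^ 01101010 = 11010011
byte 6: 11000001 ^ 00000100 = 11000101
byte 7: 01111001 ^ 01101010 = 00010011
byte 8: 01111111 ^ 00000100 = 01111011
byte 9: 10111001 ^ 01101010 = 11010011
byte 10: 00011000 ^ 00000100 = 00011100
byte 11: 01101011 ^ 01101010 = 00000001
byte 12: 01100011 ^ 00000100 = 01100111
byte 13: 11101100 ^ 01101010 = 10000110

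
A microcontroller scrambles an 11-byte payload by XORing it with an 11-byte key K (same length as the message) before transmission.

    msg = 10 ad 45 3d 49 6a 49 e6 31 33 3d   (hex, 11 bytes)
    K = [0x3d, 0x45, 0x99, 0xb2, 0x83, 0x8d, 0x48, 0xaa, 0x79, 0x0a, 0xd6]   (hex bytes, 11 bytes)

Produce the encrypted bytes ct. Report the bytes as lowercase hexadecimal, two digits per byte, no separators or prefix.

XOR is its own inverse, so applying the key byte-wise gives the result directly.
byte 0: 00010000 XOR 00111101 = 00101101
byte 1: 10101101 XOR 01000101 = 11101000
byte 2: 01000101 XOR 10011001 = 11011100
byte 3: 00111101 XOR 10110010 = 10001111
byte 4: 01001001 XOR 10000011 = 11001010
byte 5: 01101010 XOR 10001101 = 11100111
byte 6: 01001001 XOR 01001000 = 00000001
byte 7: 11100110 XOR 10101010 = 01001100
byte 8: 00110001 XOR 01111001 = 01001000
byte 9: 00110011 XOR 00001010 = 00111001
byte 10: 00111101 XOR 11010110 = 11101011

2de8dc8fcae7014c4839eb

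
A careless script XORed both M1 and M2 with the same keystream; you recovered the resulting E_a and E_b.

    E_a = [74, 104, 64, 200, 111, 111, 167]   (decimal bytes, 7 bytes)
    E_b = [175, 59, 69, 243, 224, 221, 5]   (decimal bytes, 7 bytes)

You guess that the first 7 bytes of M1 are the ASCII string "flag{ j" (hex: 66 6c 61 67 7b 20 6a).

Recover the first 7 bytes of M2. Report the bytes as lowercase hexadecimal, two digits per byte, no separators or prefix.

First, E_a ⊕ E_b = (M1 ⊕ K) ⊕ (M2 ⊕ K) = M1 ⊕ M2, so the key drops out. Then M2 = (M1 ⊕ M2) ⊕ M1 over the first 7 bytes.
byte 0: (4a xor af) xor 66 = e5 xor 66 = 83
byte 1: (68 xor 3b) xor 6c = 53 xor 6c = 3f
byte 2: (40 xor 45) xor 61 = 05 xor 61 = 64
byte 3: (c8 xor f3) xor 67 = 3b xor 67 = 5c
byte 4: (6f xor e0) xor 7b = 8f xor 7b = f4
byte 5: (6f xor dd) xor 20 = b2 xor 20 = 92
byte 6: (a7 xor 05) xor 6a = a2 xor 6a = c8

833f645cf492c8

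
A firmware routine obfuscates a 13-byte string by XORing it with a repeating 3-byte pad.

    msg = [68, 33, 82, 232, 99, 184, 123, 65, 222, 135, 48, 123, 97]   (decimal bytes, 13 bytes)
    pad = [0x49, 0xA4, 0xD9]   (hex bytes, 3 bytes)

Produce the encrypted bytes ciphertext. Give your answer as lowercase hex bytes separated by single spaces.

The 3-byte key repeats, so the effective keystream is 49 a4 d9 49 a4 d9 49 a4 d9 49 a4 d9 49.
byte 0:  68 ^  73 =  13
byte 1:  33 ^ 164 = 133
byte 2:  82 ^ 217 = 139
byte 3: 232 ^  73 = 161
byte 4:  99 ^ 164 = 199
byte 5: 184 ^ 217 =  97
byte 6: 123 ^  73 =  50
byte 7:  65 ^ 164 = 229
byte 8: 222 ^ 217 =   7
byte 9: 135 ^  73 = 206
byte 10:  48 ^ 164 = 148
byte 11: 123 ^ 217 = 162
byte 12:  97 ^  73 =  40

0d 85 8b a1 c7 61 32 e5 07 ce 94 a2 28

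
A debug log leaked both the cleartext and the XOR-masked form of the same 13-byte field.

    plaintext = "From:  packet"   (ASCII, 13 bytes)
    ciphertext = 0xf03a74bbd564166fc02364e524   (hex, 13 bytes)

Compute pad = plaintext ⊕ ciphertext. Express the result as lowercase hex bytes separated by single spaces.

Since ciphertext = plaintext ⊕ pad, XORing both sides with plaintext gives pad = plaintext ⊕ ciphertext.
 70 ^ 240 = 182
114 ^  58 =  72
111 ^ 116 =  27
109 ^ 187 = 214
 58 ^ 213 = 239
 32 ^ 100 =  68
 32 ^  22 =  54
112 ^ 111 =  31
 97 ^ 192 = 161
 99 ^  35 =  64
107 ^ 100 =  15
101 ^ 229 = 128
116 ^  36 =  80

b6 48 1b d6 ef 44 36 1f a1 40 0f 80 50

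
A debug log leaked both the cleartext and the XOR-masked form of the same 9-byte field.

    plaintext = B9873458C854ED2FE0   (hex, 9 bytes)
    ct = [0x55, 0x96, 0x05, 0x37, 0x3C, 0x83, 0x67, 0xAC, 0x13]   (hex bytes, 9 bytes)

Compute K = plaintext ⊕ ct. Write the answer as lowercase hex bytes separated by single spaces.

Since ct = plaintext ⊕ K, XORing both sides with plaintext gives K = plaintext ⊕ ct.
185 ^  85 = 236
135 ^ 150 =  17
 52 ^   5 =  49
 88 ^  55 = 111
200 ^  60 = 244
 84 ^ 131 = 215
237 ^ 103 = 138
 47 ^ 172 = 131
224 ^  19 = 243

ec 11 31 6f f4 d7 8a 83 f3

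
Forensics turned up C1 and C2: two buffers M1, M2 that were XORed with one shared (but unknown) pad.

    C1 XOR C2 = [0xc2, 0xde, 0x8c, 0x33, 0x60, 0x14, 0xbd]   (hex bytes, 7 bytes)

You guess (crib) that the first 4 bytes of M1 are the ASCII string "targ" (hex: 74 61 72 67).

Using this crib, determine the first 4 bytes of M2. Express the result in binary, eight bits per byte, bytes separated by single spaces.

10110110 10111111 11111110 01010100

Since C1 ⊕ C2 = M1 ⊕ M2, XORing with the guessed M1 bytes yields the corresponding M2 bytes: M2 = (C1 ⊕ C2) ⊕ M1.
c2 ^ 74 = b6
de ^ 61 = bf
8c ^ 72 = fe
33 ^ 67 = 54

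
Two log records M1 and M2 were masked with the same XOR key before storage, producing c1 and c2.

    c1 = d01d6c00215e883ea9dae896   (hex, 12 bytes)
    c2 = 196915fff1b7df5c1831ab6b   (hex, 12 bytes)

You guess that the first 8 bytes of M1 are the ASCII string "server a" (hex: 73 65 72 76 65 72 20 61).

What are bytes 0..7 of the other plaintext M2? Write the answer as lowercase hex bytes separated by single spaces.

ba 11 0b 89 b5 9b 77 03

First, c1 ⊕ c2 = (M1 ⊕ K) ⊕ (M2 ⊕ K) = M1 ⊕ M2, so the key drops out. Then M2 = (M1 ⊕ M2) ⊕ M1 over the first 8 bytes.
byte 0: (d0 ^ 19) ^ 73 = c9 ^ 73 = ba
byte 1: (1d ^ 69) ^ 65 = 74 ^ 65 = 11
byte 2: (6c ^ 15) ^ 72 = 79 ^ 72 = 0b
byte 3: (00 ^ ff) ^ 76 = ff ^ 76 = 89
byte 4: (21 ^ f1) ^ 65 = d0 ^ 65 = b5
byte 5: (5e ^ b7) ^ 72 = e9 ^ 72 = 9b
byte 6: (88 ^ df) ^ 20 = 57 ^ 20 = 77
byte 7: (3e ^ 5c) ^ 61 = 62 ^ 61 = 03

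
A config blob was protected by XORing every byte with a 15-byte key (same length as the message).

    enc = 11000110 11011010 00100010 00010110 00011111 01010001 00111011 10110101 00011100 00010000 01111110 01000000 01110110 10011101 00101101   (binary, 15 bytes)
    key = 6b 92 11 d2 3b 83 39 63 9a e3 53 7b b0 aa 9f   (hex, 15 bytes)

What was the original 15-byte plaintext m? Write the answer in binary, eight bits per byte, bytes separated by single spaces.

XOR is its own inverse, so applying the key byte-wise gives the result directly.
byte 0: c6 XOR 6b = ad
byte 1: da XOR 92 = 48
byte 2: 22 XOR 11 = 33
byte 3: 16 XOR d2 = c4
byte 4: 1f XOR 3b = 24
byte 5: 51 XOR 83 = d2
byte 6: 3b XOR 39 = 02
byte 7: b5 XOR 63 = d6
byte 8: 1c XOR 9a = 86
byte 9: 10 XOR e3 = f3
byte 10: 7e XOR 53 = 2d
byte 11: 40 XOR 7b = 3b
byte 12: 76 XOR b0 = c6
byte 13: 9d XOR aa = 37
byte 14: 2d XOR 9f = b2

10101101 01001000 00110011 11000100 00100100 11010010 00000010 11010110 10000110 11110011 00101101 00111011 11000110 00110111 10110010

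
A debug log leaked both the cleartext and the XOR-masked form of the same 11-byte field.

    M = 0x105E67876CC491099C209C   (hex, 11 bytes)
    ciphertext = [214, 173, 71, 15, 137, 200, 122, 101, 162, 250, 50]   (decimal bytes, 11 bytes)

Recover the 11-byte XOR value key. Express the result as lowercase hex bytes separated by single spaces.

Since ciphertext = M ⊕ key, XORing both sides with M gives key = M ⊕ ciphertext.
byte 0: 10 XOR d6 = c6
byte 1: 5e XOR ad = f3
byte 2: 67 XOR 47 = 20
byte 3: 87 XOR 0f = 88
byte 4: 6c XOR 89 = e5
byte 5: c4 XOR c8 = 0c
byte 6: 91 XOR 7a = eb
byte 7: 09 XOR 65 = 6c
byte 8: 9c XOR a2 = 3e
byte 9: 20 XOR fa = da
byte 10: 9c XOR 32 = ae

c6 f3 20 88 e5 0c eb 6c 3e da ae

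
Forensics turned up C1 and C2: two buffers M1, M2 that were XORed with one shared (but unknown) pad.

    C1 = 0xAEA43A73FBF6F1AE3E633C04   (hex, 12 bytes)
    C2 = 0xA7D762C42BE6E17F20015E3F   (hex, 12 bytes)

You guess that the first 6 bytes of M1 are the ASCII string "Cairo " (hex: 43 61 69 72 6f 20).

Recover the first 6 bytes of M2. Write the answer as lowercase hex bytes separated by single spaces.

First, C1 ⊕ C2 = (M1 ⊕ K) ⊕ (M2 ⊕ K) = M1 ⊕ M2, so the key drops out. Then M2 = (M1 ⊕ M2) ⊕ M1 over the first 6 bytes.
byte 0: (ae ^ a7) ^ 43 = 09 ^ 43 = 4a
byte 1: (a4 ^ d7) ^ 61 = 73 ^ 61 = 12
byte 2: (3a ^ 62) ^ 69 = 58 ^ 69 = 31
byte 3: (73 ^ c4) ^ 72 = b7 ^ 72 = c5
byte 4: (fb ^ 2b) ^ 6f = d0 ^ 6f = bf
byte 5: (f6 ^ e6) ^ 20 = 10 ^ 20 = 30

4a 12 31 c5 bf 30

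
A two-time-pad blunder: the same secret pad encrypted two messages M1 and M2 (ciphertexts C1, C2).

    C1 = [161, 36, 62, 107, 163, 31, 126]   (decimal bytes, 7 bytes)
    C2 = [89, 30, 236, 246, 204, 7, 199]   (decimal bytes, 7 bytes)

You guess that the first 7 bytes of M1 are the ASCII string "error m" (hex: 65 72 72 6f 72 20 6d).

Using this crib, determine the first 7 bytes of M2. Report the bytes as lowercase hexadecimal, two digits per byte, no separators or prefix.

First, C1 ⊕ C2 = (M1 ⊕ K) ⊕ (M2 ⊕ K) = M1 ⊕ M2, so the key drops out. Then M2 = (M1 ⊕ M2) ⊕ M1 over the first 7 bytes.
byte 0: (a1 XOR 59) XOR 65 = f8 XOR 65 = 9d
byte 1: (24 XOR 1e) XOR 72 = 3a XOR 72 = 48
byte 2: (3e XOR ec) XOR 72 = d2 XOR 72 = a0
byte 3: (6b XOR f6) XOR 6f = 9d XOR 6f = f2
byte 4: (a3 XOR cc) XOR 72 = 6f XOR 72 = 1d
byte 5: (1f XOR 07) XOR 20 = 18 XOR 20 = 38
byte 6: (7e XOR c7) XOR 6d = b9 XOR 6d = d4

9d48a0f21d38d4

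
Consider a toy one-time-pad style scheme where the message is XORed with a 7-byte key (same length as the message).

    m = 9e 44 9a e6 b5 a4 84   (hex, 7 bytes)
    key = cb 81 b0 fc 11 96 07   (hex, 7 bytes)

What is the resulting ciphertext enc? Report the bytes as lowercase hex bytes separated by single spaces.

10011110 ⊕ 11001011 = 01010101
01000100 ⊕ 10000001 = 11000101
10011010 ⊕ 10110000 = 00101010
11100110 ⊕ 11111100 = 00011010
10110101 ⊕ 00010001 = 10100100
10100100 ⊕ 10010110 = 00110010
10000100 ⊕ 00000111 = 10000011

55 c5 2a 1a a4 32 83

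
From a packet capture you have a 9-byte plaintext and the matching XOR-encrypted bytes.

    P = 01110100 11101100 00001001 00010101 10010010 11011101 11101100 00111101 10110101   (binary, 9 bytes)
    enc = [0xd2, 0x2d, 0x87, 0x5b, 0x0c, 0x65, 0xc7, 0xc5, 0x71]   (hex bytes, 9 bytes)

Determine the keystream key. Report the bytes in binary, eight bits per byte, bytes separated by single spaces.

10100110 11000001 10001110 01001110 10011110 10111000 00101011 11111000 11000100

Since enc = P ⊕ key, XORing both sides with P gives key = P ⊕ enc.
byte 0: 116 ^ 210 = 166
byte 1: 236 ^  45 = 193
byte 2:   9 ^ 135 = 142
byte 3:  21 ^  91 =  78
byte 4: 146 ^  12 = 158
byte 5: 221 ^ 101 = 184
byte 6: 236 ^ 199 =  43
byte 7:  61 ^ 197 = 248
byte 8: 181 ^ 113 = 196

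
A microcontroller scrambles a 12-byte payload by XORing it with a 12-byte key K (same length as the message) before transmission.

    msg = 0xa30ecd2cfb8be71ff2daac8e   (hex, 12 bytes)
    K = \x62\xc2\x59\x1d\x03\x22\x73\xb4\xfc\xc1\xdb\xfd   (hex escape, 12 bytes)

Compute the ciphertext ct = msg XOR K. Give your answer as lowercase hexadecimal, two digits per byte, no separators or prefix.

c1cc9431f8a994ab0e1b7773

byte 0: a3 xor 62 = c1
byte 1: 0e xor c2 = cc
byte 2: cd xor 59 = 94
byte 3: 2c xor 1d = 31
byte 4: fb xor 03 = f8
byte 5: 8b xor 22 = a9
byte 6: e7 xor 73 = 94
byte 7: 1f xor b4 = ab
byte 8: f2 xor fc = 0e
byte 9: da xor c1 = 1b
byte 10: ac xor db = 77
byte 11: 8e xor fd = 73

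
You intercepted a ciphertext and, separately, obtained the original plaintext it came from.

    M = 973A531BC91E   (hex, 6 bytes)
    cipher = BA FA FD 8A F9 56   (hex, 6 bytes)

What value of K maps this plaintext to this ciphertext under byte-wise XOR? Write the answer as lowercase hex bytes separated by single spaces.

Since cipher = M ⊕ K, XORing both sides with M gives K = M ⊕ cipher.
byte 0: 97 XOR ba = 2d
byte 1: 3a XOR fa = c0
byte 2: 53 XOR fd = ae
byte 3: 1b XOR 8a = 91
byte 4: c9 XOR f9 = 30
byte 5: 1e XOR 56 = 48

2d c0 ae 91 30 48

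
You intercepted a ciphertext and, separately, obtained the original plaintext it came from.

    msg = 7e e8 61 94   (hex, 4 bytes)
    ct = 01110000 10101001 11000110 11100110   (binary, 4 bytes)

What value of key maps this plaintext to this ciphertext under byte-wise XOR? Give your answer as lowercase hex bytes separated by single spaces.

Since ct = msg ⊕ key, XORing both sides with msg gives key = msg ⊕ ct.
01111110 ⊕ 01110000 = 00001110
11101000 ⊕ 10101001 = 01000001
01100001 ⊕ 11000110 = 10100111
10010100 ⊕ 11100110 = 01110010

0e 41 a7 72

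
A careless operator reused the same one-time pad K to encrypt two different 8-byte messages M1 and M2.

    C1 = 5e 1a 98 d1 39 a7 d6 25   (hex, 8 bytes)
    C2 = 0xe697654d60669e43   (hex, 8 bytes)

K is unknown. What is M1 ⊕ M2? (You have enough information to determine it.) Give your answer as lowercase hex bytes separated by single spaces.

b8 8d fd 9c 59 c1 48 66

C1 ⊕ C2 = (M1 ⊕ K) ⊕ (M2 ⊕ K) = M1 ⊕ M2 — the shared key cancels under XOR.
byte 0: 5e xor e6 = b8
byte 1: 1a xor 97 = 8d
byte 2: 98 xor 65 = fd
byte 3: d1 xor 4d = 9c
byte 4: 39 xor 60 = 59
byte 5: a7 xor 66 = c1
byte 6: d6 xor 9e = 48
byte 7: 25 xor 43 = 66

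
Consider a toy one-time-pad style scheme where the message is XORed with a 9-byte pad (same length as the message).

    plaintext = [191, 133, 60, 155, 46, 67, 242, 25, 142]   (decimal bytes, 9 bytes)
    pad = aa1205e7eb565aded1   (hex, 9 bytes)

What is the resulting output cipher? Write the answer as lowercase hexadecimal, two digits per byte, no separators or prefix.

byte 0: bf XOR aa = 15
byte 1: 85 XOR 12 = 97
byte 2: 3c XOR 05 = 39
byte 3: 9b XOR e7 = 7c
byte 4: 2e XOR eb = c5
byte 5: 43 XOR 56 = 15
byte 6: f2 XOR 5a = a8
byte 7: 19 XOR de = c7
byte 8: 8e XOR d1 = 5f

1597397cc515a8c75f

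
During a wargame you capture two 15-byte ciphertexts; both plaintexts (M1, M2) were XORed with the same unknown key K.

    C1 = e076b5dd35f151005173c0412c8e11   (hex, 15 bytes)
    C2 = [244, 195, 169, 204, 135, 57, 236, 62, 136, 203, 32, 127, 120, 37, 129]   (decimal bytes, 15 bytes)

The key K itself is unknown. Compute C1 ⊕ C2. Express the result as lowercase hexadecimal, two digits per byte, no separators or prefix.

C1 ⊕ C2 = (M1 ⊕ K) ⊕ (M2 ⊕ K) = M1 ⊕ M2 — the shared key cancels under XOR.
byte 0: e0 XOR f4 = 14
byte 1: 76 XOR c3 = b5
byte 2: b5 XOR a9 = 1c
byte 3: dd XOR cc = 11
byte 4: 35 XOR 87 = b2
byte 5: f1 XOR 39 = c8
byte 6: 51 XOR ec = bd
byte 7: 00 XOR 3e = 3e
byte 8: 51 XOR 88 = d9
byte 9: 73 XOR cb = b8
byte 10: c0 XOR 20 = e0
byte 11: 41 XOR 7f = 3e
byte 12: 2c XOR 78 = 54
byte 13: 8e XOR 25 = ab
byte 14: 11 XOR 81 = 90

14b51c11b2c8bd3ed9b8e03e54ab90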